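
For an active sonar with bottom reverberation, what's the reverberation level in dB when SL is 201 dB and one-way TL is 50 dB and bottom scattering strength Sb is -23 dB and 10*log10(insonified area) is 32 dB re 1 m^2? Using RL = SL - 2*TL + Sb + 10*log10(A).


110 dB


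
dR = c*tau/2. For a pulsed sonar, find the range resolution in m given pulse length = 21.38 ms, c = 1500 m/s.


16.035 m


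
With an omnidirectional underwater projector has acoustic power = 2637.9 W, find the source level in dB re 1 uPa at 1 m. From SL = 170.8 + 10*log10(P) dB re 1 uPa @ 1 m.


SL = 170.8 + 10*log10(2637.9) = 170.8 + 34.21 = 205.01

205.01 dB


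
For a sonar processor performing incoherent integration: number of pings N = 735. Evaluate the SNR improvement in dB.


Gain = 5*log10(735) = 14.33

14.33 dB


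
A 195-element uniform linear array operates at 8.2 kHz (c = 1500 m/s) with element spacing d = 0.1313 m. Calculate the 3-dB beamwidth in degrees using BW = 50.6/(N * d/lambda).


Step 1: lambda = 1500/8200 = 0.18293 m
Step 2: d/lambda = 0.1313/0.18293 = 0.7178
Step 3: BW = 50.6/(N * d/lambda) = 50.6/(195 * 0.7178) = 0.36

0.36 deg


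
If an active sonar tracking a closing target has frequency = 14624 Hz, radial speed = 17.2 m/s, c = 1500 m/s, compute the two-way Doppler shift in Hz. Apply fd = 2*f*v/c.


fd = 2*f*v/c = 2 * 14624 * 17.2 / 1500 = 335.38

335.38 Hz


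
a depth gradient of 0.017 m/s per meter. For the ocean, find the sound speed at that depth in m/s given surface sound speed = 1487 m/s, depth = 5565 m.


1581.605 m/s


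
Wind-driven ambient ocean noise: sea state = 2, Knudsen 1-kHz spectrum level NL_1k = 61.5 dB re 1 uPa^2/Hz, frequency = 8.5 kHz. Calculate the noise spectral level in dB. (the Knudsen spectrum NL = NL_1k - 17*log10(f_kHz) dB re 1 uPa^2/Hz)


NL = NL_1k - 17*log10(f_kHz) = 61.5 - 17*log10(8.5) = 61.5 - (15.8) = 45.7

45.7 dB


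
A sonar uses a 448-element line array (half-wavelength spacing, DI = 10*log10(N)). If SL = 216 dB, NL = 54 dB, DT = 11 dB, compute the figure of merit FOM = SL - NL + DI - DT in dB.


Step 1: DI = 10*log10(448) = 26.51 dB
Step 2: FOM = SL - NL + DI - DT = 216 - 54 + 26.51 - 11 = 177.51

177.51 dB


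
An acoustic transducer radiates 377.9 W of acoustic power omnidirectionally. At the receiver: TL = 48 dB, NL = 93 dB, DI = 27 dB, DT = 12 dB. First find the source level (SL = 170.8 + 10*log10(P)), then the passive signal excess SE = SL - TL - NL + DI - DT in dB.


Step 1: SL = 170.8 + 10*log10(377.9) = 196.57 dB
Step 2: SE = SL - TL - NL + DI - DT = 196.57 - 48 - 93 + 27 - 12 = 70.57

70.57 dB


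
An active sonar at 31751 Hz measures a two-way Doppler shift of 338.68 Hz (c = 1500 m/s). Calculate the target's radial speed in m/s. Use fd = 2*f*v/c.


8.0 m/s


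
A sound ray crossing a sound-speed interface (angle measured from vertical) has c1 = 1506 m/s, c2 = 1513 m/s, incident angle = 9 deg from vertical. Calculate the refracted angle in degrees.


sin(theta2) = (c2/c1)*sin(theta1) = (1513/1506)*sin(9 deg) = 0.15716
theta2 = arcsin(0.15716) = 9.04

9.04 deg


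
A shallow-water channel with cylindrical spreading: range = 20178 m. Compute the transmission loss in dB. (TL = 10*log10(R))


TL = 10*log10(20178) = 43.05

43.05 dB


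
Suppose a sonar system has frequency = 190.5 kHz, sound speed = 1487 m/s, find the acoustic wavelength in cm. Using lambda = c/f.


lambda = c/f = 1487 / 190500 = 0.0078 m = 0.78 cm

0.78 cm


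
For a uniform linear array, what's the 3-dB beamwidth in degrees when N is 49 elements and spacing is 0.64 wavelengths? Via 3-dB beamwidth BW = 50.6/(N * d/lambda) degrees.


BW = 50.6 / (49 * 0.64) = 50.6 / 31.36 = 1.61

1.61 deg


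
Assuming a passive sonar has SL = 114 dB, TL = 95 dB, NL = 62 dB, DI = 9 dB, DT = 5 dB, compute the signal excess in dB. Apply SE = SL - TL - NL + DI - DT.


-39 dB


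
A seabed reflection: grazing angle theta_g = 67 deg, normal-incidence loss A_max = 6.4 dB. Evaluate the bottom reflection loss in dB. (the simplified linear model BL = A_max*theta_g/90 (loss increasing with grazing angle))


4.76 dB


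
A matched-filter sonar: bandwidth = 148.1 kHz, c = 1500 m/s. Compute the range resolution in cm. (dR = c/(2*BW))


dR = c/(2*BW) = 1500 / (2 * 148.1e3) = 0.0051 m = 0.51 cm

0.51 cm


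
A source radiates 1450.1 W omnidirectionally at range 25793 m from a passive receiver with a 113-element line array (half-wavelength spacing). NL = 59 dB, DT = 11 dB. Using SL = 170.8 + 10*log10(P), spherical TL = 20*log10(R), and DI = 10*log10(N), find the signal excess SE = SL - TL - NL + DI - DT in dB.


64.71 dB


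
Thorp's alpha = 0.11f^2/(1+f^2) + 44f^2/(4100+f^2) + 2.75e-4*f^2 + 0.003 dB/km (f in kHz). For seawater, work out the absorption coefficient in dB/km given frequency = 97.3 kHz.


f^2 = 9467.29
alpha = 0.11*9467.29/(1+9467.29) + 44*9467.29/(4100+9467.29) + 2.75e-4*9467.29 + 0.003 = 33.42

33.42 dB/km


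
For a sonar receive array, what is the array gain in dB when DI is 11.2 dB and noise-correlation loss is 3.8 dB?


AG = DI - L_corr = 11.2 - 3.8 = 7.4

7.4 dB


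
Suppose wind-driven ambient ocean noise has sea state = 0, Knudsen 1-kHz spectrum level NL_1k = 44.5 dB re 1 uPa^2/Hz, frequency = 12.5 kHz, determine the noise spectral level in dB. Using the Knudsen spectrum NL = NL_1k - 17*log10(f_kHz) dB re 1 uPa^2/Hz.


NL = NL_1k - 17*log10(f_kHz) = 44.5 - 17*log10(12.5) = 44.5 - (18.65) = 25.85

25.85 dB


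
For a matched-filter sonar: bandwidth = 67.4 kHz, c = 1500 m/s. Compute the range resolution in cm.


dR = c/(2*BW) = 1500 / (2 * 67.4e3) = 0.0111 m = 1.11 cm

1.11 cm


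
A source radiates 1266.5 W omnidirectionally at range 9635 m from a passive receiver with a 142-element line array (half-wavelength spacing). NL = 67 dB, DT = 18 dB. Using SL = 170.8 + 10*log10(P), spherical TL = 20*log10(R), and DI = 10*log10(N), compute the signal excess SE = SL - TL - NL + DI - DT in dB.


Step 1: SL = 170.8 + 10*log10(1266.5) = 201.83 dB
Step 2: TL = 20*log10(9635) = 79.68 dB
Step 3: DI = 10*log10(142) = 21.52 dB
Step 4: SE = SL - TL - NL + DI - DT = 201.83 - 79.68 - 67 + 21.52 - 18 = 58.67

58.67 dB


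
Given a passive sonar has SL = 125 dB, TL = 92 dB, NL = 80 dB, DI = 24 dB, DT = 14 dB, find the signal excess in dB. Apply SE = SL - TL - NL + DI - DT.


SE = SL - TL - NL + DI - DT = 125 - 92 - 80 + 24 - 14 = -37

-37 dB


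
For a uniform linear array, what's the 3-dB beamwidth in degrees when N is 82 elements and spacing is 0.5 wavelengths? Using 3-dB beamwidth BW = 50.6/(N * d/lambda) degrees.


BW = 50.6 / (82 * 0.5) = 50.6 / 41.0 = 1.23

1.23 deg


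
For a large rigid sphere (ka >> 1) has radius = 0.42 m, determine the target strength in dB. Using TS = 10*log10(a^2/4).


TS = 10*log10(0.42^2 / 4) = 10*log10(0.0441) = -13.56

-13.56 dB


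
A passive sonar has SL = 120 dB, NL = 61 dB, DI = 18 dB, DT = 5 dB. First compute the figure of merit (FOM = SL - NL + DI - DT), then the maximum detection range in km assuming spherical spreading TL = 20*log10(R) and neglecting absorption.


Step 1: FOM = SL - NL + DI - DT = 120 - 61 + 18 - 5 = 72 dB
Step 2: at max range FOM = TL = 20*log10(R), so R = 10^(72/20) = 3981.07 m = 3.98 km

3.98 km


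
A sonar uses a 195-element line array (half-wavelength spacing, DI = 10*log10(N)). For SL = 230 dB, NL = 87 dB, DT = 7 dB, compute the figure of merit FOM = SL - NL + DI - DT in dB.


Step 1: DI = 10*log10(195) = 22.9 dB
Step 2: FOM = SL - NL + DI - DT = 230 - 87 + 22.9 - 7 = 158.9

158.9 dB


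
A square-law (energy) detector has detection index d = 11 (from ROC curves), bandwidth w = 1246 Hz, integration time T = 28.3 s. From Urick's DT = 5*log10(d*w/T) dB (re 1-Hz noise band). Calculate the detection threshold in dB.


DT = 5*log10(d*w/T) = 5*log10(11 * 1246 / 28.3) = 5*log10(484.31) = 13.43

13.43 dB


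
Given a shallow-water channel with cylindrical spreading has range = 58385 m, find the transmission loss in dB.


47.66 dB


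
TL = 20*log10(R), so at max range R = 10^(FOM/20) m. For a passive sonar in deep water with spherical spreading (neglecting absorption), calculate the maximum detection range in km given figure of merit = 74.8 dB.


At max range FOM = TL, so 20*log10(R) = 74.8
R = 10^(74.8/20) = 5495.41 m = 5.5 km

5.5 km


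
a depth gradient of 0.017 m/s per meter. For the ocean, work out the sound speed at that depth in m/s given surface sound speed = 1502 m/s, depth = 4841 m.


1584.297 m/s


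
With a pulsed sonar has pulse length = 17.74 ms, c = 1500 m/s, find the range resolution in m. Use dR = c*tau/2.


dR = c*tau/2 = 1500 * 17.74e-3 / 2 = 13.305

13.305 m


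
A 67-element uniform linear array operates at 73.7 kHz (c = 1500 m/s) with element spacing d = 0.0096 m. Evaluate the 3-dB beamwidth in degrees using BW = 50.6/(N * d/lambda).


1.6 deg


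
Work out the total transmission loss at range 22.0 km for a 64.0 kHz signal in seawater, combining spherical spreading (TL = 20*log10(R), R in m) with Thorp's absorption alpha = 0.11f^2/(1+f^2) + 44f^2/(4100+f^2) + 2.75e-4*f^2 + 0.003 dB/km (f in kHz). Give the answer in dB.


Step 1 (Thorp): alpha = 0.11*4096.0/(1+4096.0) + 44*4096.0/(4100+4096.0) + 2.75e-4*4096.0 + 0.003 = 23.2286 dB/km
Step 2: TL_spread = 20*log10(22000) = 86.85 dB
Step 3: TL_abs = alpha*R = 23.2286 * 22.0 = 511.03 dB
Step 4: TL_total = 86.85 + 511.03 = 597.88

597.88 dB


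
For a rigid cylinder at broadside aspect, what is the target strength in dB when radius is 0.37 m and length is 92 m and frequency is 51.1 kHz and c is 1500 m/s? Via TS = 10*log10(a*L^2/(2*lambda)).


lambda = 1500/51100 = 0.02935 m
TS = 10*log10(0.37*92^2/(2*0.02935)) = 47.27

47.27 dB


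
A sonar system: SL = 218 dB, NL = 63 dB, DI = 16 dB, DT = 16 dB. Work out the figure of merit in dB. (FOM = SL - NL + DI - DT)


FOM = SL - NL + DI - DT = 218 - 63 + 16 - 16 = 155

155 dB


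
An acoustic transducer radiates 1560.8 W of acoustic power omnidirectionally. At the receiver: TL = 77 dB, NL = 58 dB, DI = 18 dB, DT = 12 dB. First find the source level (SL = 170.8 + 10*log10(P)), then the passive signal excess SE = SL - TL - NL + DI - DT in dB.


Step 1: SL = 170.8 + 10*log10(1560.8) = 202.73 dB
Step 2: SE = SL - TL - NL + DI - DT = 202.73 - 77 - 58 + 18 - 12 = 73.73

73.73 dB


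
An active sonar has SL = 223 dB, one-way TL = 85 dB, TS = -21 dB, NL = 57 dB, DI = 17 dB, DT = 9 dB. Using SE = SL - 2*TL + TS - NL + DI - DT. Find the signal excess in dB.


-17 dB


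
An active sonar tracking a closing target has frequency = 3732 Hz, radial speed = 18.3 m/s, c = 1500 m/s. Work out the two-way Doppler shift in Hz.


91.06 Hz


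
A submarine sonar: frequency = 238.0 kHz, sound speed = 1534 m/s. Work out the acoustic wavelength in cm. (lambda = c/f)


lambda = c/f = 1534 / 238000 = 0.0064 m = 0.64 cm

0.64 cm


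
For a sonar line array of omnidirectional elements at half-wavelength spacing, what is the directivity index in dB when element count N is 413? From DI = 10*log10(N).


26.16 dB


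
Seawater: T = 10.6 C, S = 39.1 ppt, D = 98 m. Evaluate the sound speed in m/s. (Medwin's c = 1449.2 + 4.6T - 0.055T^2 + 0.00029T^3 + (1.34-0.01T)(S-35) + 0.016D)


1498.75 m/s


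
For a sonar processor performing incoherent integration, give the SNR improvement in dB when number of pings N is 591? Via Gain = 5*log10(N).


Gain = 5*log10(591) = 13.86

13.86 dB


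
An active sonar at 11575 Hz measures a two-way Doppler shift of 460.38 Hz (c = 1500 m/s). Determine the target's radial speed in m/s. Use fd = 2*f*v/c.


29.83 m/s


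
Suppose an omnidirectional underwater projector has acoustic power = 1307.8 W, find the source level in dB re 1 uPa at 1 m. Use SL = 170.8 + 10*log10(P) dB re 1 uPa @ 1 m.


SL = 170.8 + 10*log10(1307.8) = 170.8 + 31.17 = 201.97

201.97 dB


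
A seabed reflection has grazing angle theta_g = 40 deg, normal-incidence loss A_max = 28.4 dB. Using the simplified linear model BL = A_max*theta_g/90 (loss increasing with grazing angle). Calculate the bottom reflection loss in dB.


BL = A_max * theta_g / 90 = 28.4 * 40 / 90 = 12.62

12.62 dB


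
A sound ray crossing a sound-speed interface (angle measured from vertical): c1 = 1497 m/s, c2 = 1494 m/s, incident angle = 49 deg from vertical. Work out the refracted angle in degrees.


sin(theta2) = (c2/c1)*sin(theta1) = (1494/1497)*sin(49 deg) = 0.7532
theta2 = arcsin(0.7532) = 48.87

48.87 deg


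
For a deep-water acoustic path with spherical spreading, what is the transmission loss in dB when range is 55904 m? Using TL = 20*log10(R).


TL = 20*log10(55904) = 94.95

94.95 dB


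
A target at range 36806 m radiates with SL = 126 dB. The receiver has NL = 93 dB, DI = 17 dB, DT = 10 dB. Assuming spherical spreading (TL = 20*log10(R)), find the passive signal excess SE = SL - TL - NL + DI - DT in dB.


Step 1: TL = 20*log10(36806) = 91.32 dB
Step 2: SE = 126 - 91.32 - 93 + 17 - 10 = -51.32

-51.32 dB


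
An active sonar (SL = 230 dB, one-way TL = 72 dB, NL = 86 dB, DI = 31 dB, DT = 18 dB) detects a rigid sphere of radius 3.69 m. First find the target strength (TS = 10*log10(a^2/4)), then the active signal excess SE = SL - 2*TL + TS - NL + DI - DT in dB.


Step 1: TS = 10*log10(3.69^2/4) = 5.32 dB
Step 2: SE = SL - 2*TL + TS - NL + DI - DT = 230 - 2*72 + (5.32) - 86 + 31 - 18 = 18.32

18.32 dB


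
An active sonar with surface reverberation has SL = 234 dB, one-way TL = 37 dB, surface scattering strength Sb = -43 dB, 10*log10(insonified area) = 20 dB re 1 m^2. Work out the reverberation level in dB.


RL = SL - 2*TL + Sb + 10*log10(A) = 234 - 2*37 + (-43) + 20 = 137

137 dB


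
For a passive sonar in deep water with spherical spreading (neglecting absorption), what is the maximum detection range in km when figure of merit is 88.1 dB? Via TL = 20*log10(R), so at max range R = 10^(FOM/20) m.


At max range FOM = TL, so 20*log10(R) = 88.1
R = 10^(88.1/20) = 25409.73 m = 25.41 km

25.41 km


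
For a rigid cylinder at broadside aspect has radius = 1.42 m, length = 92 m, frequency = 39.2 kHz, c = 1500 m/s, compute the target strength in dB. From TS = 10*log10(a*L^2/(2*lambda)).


lambda = 1500/39200 = 0.03827 m
TS = 10*log10(1.42*92^2/(2*0.03827)) = 51.96

51.96 dB


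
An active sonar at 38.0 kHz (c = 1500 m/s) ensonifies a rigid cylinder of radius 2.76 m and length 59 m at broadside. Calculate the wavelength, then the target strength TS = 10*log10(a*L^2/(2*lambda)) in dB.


Step 1: lambda = c/f = 1500/38000 = 0.03947 m
Step 2: TS = 10*log10(a*L^2/(2*lambda)) = 10*log10(2.76*59^2/(2*0.03947)) = 50.85

50.85 dB


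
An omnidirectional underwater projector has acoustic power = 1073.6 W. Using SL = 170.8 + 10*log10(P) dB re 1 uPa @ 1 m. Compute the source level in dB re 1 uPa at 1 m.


201.11 dB


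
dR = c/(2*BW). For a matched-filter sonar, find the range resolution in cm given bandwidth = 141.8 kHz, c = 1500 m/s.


dR = c/(2*BW) = 1500 / (2 * 141.8e3) = 0.0053 m = 0.53 cm

0.53 cm


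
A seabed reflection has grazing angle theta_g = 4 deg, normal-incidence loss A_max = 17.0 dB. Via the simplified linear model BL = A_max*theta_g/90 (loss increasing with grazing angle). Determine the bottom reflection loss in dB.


BL = A_max * theta_g / 90 = 17.0 * 4 / 90 = 0.76

0.76 dB


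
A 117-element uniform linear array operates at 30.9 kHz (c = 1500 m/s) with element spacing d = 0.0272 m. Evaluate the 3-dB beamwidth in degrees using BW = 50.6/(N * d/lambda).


Step 1: lambda = 1500/30900 = 0.04854 m
Step 2: d/lambda = 0.0272/0.04854 = 0.5604
Step 3: BW = 50.6/(N * d/lambda) = 50.6/(117 * 0.5604) = 0.77

0.77 deg


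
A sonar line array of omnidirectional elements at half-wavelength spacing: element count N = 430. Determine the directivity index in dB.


DI = 10*log10(430) = 26.33

26.33 dB


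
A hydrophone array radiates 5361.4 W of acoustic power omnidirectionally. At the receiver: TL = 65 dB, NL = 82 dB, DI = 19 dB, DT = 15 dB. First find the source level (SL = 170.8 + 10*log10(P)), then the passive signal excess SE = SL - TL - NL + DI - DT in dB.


Step 1: SL = 170.8 + 10*log10(5361.4) = 208.09 dB
Step 2: SE = SL - TL - NL + DI - DT = 208.09 - 65 - 82 + 19 - 15 = 65.09

65.09 dB


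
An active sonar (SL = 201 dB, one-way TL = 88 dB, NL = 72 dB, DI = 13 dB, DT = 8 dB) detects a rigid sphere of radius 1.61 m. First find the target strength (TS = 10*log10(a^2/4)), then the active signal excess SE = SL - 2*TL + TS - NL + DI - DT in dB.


Step 1: TS = 10*log10(1.61^2/4) = -1.88 dB
Step 2: SE = SL - 2*TL + TS - NL + DI - DT = 201 - 2*88 + (-1.88) - 72 + 13 - 8 = -43.88

-43.88 dB


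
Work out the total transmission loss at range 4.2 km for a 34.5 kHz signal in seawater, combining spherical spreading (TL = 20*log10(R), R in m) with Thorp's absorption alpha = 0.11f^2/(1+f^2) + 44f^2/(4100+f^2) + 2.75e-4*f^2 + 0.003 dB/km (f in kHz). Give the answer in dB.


115.89 dB


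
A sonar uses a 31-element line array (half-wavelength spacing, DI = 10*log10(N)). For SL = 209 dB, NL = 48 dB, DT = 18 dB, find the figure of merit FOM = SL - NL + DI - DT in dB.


157.91 dB


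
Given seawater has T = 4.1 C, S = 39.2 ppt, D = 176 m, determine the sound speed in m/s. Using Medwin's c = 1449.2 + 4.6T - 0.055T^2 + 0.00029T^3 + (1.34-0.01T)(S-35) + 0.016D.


1475.43 m/s


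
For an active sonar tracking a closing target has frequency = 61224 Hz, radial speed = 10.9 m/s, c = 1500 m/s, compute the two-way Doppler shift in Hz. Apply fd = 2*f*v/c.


fd = 2*f*v/c = 2 * 61224 * 10.9 / 1500 = 889.79

889.79 Hz


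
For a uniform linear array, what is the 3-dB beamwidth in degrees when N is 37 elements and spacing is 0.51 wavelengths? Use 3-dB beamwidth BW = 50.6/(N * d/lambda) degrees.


BW = 50.6 / (37 * 0.51) = 50.6 / 18.87 = 2.68

2.68 deg


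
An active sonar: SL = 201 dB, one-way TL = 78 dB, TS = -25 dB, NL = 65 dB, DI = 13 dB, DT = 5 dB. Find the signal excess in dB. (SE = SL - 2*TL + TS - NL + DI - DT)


SE = SL - 2*TL + TS - NL + DI - DT = 201 - 2*78 + (-25) - 65 + 13 - 5 = -37

-37 dB


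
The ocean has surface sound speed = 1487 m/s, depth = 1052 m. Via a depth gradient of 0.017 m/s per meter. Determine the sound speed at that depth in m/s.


c = 1487 + 0.017 * 1052 = 1504.884

1504.884 m/s


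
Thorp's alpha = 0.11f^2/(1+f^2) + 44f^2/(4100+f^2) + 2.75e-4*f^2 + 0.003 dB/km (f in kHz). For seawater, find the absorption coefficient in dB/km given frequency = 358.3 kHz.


78.055 dB/km


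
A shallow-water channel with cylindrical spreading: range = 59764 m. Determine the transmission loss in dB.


TL = 10*log10(59764) = 47.76

47.76 dB


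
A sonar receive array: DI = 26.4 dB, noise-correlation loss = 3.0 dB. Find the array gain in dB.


23.4 dB


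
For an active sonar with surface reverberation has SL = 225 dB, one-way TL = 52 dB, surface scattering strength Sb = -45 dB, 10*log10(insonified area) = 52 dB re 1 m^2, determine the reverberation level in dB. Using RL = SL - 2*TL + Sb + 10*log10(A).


RL = SL - 2*TL + Sb + 10*log10(A) = 225 - 2*52 + (-45) + 52 = 128

128 dB


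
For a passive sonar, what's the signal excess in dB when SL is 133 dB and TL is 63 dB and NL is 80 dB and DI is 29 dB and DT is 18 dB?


SE = SL - TL - NL + DI - DT = 133 - 63 - 80 + 29 - 18 = 1

1 dB


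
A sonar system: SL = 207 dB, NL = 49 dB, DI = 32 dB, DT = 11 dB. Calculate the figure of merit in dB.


FOM = SL - NL + DI - DT = 207 - 49 + 32 - 11 = 179

179 dB


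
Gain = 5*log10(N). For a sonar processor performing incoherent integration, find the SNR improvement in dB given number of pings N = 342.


Gain = 5*log10(342) = 12.67

12.67 dB


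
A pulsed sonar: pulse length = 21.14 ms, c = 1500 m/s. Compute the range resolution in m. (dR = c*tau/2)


dR = c*tau/2 = 1500 * 21.14e-3 / 2 = 15.855

15.855 m


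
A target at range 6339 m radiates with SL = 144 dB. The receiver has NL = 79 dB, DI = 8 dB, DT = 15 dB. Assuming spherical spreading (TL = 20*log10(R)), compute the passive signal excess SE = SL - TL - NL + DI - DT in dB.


-18.04 dB


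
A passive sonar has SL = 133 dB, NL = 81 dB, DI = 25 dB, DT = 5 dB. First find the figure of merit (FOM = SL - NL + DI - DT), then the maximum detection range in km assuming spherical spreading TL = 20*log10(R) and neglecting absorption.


Step 1: FOM = SL - NL + DI - DT = 133 - 81 + 25 - 5 = 72 dB
Step 2: at max range FOM = TL = 20*log10(R), so R = 10^(72/20) = 3981.07 m = 3.98 km

3.98 km


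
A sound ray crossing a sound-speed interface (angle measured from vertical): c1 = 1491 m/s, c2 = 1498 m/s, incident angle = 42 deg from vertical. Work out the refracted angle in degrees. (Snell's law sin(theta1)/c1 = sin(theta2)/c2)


42.24 deg


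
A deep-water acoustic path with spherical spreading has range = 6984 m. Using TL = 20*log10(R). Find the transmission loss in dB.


76.88 dB


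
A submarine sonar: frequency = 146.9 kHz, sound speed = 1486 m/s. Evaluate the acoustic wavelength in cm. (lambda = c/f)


lambda = c/f = 1486 / 146900 = 0.0101 m = 1.01 cm

1.01 cm


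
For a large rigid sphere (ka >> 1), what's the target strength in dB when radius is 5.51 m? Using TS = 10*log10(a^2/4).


TS = 10*log10(5.51^2 / 4) = 10*log10(7.590025) = 8.8

8.8 dB


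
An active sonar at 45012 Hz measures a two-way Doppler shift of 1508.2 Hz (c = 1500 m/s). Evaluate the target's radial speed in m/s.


25.13 m/s


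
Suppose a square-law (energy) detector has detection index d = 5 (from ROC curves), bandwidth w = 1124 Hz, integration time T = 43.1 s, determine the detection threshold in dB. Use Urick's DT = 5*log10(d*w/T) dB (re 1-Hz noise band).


DT = 5*log10(d*w/T) = 5*log10(5 * 1124 / 43.1) = 5*log10(130.39) = 10.58

10.58 dB


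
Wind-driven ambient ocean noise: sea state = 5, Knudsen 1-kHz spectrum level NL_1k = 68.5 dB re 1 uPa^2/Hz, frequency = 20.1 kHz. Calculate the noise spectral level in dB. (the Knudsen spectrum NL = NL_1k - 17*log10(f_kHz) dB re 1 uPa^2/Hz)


NL = NL_1k - 17*log10(f_kHz) = 68.5 - 17*log10(20.1) = 68.5 - (22.15) = 46.35

46.35 dB


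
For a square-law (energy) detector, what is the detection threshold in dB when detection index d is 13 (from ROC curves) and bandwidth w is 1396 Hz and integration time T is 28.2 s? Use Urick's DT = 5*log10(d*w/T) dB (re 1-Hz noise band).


DT = 5*log10(d*w/T) = 5*log10(13 * 1396 / 28.2) = 5*log10(643.55) = 14.04

14.04 dB


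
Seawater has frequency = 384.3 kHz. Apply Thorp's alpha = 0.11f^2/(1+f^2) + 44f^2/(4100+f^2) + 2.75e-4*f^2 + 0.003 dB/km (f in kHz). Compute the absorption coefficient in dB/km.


f^2 = 147686.49
alpha = 0.11*147686.49/(1+147686.49) + 44*147686.49/(4100+147686.49) + 2.75e-4*147686.49 + 0.003 = 83.538

83.538 dB/km


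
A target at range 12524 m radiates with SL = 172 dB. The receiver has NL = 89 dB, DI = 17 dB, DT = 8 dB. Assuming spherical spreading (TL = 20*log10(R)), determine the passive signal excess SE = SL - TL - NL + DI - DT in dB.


Step 1: TL = 20*log10(12524) = 81.95 dB
Step 2: SE = 172 - 81.95 - 89 + 17 - 8 = 10.05

10.05 dB


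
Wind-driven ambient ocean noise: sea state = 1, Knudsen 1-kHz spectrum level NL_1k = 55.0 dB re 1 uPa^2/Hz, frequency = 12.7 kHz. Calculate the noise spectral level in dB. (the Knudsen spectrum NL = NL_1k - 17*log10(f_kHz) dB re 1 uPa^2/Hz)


36.24 dB


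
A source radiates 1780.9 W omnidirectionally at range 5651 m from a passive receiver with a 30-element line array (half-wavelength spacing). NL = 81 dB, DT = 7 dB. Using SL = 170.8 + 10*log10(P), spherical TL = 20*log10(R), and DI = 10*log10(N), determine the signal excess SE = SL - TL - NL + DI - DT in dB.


Step 1: SL = 170.8 + 10*log10(1780.9) = 203.31 dB
Step 2: TL = 20*log10(5651) = 75.04 dB
Step 3: DI = 10*log10(30) = 14.77 dB
Step 4: SE = SL - TL - NL + DI - DT = 203.31 - 75.04 - 81 + 14.77 - 7 = 55.04

55.04 dB


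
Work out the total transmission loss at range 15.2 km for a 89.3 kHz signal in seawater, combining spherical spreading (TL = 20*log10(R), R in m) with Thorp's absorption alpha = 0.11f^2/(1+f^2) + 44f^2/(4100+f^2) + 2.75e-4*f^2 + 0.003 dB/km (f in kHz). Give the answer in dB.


Step 1 (Thorp): alpha = 0.11*7974.49/(1+7974.49) + 44*7974.49/(4100+7974.49) + 2.75e-4*7974.49 + 0.003 = 31.3654 dB/km
Step 2: TL_spread = 20*log10(15200) = 83.64 dB
Step 3: TL_abs = alpha*R = 31.3654 * 15.2 = 476.75 dB
Step 4: TL_total = 83.64 + 476.75 = 560.39

560.39 dB


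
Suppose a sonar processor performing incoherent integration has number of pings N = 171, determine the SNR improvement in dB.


Gain = 5*log10(171) = 11.16

11.16 dB


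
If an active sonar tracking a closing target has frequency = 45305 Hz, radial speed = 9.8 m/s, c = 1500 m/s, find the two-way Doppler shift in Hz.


fd = 2*f*v/c = 2 * 45305 * 9.8 / 1500 = 591.99

591.99 Hz


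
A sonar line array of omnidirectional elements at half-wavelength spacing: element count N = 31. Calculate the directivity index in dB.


DI = 10*log10(31) = 14.91

14.91 dB


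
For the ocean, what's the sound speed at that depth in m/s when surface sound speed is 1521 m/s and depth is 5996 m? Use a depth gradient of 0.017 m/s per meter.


c = 1521 + 0.017 * 5996 = 1622.932

1622.932 m/s


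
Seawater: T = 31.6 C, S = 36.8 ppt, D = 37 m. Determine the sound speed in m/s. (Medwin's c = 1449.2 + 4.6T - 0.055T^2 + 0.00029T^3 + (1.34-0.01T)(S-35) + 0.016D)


c = 1449.2 + 4.6*31.6 - 0.055*31.6^2 + 0.00029*31.6^3 + (1.34 - 0.01*31.6)*(36.8 - 35) + 0.016*37 = 1551.23

1551.23 m/s


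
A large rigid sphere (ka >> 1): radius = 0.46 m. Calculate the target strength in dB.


TS = 10*log10(0.46^2 / 4) = 10*log10(0.0529) = -12.77

-12.77 dB


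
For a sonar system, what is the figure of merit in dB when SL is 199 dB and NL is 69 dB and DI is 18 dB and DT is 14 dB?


FOM = SL - NL + DI - DT = 199 - 69 + 18 - 14 = 134

134 dB


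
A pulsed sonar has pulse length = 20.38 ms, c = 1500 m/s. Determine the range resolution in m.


dR = c*tau/2 = 1500 * 20.38e-3 / 2 = 15.285

15.285 m


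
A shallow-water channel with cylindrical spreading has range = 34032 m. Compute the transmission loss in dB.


45.32 dB


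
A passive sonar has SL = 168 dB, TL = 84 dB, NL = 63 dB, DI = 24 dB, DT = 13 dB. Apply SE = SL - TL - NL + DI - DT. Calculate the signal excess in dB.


SE = SL - TL - NL + DI - DT = 168 - 84 - 63 + 24 - 13 = 32

32 dB


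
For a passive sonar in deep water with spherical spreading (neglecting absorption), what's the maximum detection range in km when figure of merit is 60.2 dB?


1.02 km


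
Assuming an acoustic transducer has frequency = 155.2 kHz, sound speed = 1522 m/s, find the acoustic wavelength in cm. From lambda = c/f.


lambda = c/f = 1522 / 155200 = 0.0098 m = 0.98 cm

0.98 cm


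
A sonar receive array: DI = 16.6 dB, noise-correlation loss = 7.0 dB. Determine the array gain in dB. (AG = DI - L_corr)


AG = DI - L_corr = 16.6 - 7.0 = 9.6

9.6 dB


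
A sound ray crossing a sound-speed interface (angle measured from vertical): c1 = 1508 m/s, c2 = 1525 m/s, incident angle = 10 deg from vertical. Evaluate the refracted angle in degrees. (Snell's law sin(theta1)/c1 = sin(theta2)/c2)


10.11 deg


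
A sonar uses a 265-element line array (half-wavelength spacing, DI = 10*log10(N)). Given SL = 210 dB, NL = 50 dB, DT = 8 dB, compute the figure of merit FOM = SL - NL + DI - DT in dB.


Step 1: DI = 10*log10(265) = 24.23 dB
Step 2: FOM = SL - NL + DI - DT = 210 - 50 + 24.23 - 8 = 176.23

176.23 dB


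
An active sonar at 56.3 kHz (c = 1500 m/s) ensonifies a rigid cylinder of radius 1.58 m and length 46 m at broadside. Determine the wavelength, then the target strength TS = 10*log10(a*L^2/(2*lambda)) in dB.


Step 1: lambda = c/f = 1500/56300 = 0.02664 m
Step 2: TS = 10*log10(a*L^2/(2*lambda)) = 10*log10(1.58*46^2/(2*0.02664)) = 47.98

47.98 dB


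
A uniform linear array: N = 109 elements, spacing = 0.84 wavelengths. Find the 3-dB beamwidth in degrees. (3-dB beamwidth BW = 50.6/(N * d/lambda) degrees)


BW = 50.6 / (109 * 0.84) = 50.6 / 91.56 = 0.55

0.55 deg


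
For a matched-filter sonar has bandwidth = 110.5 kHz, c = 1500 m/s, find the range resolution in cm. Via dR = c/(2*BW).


0.68 cm


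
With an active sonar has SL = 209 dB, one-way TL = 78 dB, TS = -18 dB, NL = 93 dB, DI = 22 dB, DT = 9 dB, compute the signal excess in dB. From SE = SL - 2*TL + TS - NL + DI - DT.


SE = SL - 2*TL + TS - NL + DI - DT = 209 - 2*78 + (-18) - 93 + 22 - 9 = -45

-45 dB


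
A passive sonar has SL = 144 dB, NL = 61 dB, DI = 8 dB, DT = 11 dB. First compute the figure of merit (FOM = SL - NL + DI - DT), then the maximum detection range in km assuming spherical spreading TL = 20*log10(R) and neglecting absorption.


Step 1: FOM = SL - NL + DI - DT = 144 - 61 + 8 - 11 = 80 dB
Step 2: at max range FOM = TL = 20*log10(R), so R = 10^(80/20) = 10000.0 m = 10.0 km

10.0 km


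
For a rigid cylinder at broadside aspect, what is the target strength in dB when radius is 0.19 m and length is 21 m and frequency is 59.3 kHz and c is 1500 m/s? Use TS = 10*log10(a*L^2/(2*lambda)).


32.19 dB


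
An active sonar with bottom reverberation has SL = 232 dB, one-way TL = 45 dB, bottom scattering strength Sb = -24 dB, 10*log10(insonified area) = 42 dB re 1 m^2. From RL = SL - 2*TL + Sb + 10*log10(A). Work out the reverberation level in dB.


160 dB


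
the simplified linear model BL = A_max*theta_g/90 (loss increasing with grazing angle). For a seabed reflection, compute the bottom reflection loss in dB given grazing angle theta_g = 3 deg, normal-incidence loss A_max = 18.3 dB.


BL = A_max * theta_g / 90 = 18.3 * 3 / 90 = 0.61

0.61 dB


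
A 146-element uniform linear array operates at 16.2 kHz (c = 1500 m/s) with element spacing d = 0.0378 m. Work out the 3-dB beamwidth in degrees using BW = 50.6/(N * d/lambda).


Step 1: lambda = 1500/16200 = 0.09259 m
Step 2: d/lambda = 0.0378/0.09259 = 0.4083
Step 3: BW = 50.6/(N * d/lambda) = 50.6/(146 * 0.4083) = 0.85

0.85 deg


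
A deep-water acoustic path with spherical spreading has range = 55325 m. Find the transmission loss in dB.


TL = 20*log10(55325) = 94.86

94.86 dB


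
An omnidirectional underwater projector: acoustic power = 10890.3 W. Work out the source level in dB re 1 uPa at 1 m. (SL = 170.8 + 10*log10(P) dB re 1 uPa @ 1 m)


SL = 170.8 + 10*log10(10890.3) = 170.8 + 40.37 = 211.17

211.17 dB


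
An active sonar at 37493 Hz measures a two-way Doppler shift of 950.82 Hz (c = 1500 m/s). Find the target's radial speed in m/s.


From fd = 2*f*v/c, v = c*fd/(2*f) = 1500 * 950.82 / (2*37493) = 19.02

19.02 m/s


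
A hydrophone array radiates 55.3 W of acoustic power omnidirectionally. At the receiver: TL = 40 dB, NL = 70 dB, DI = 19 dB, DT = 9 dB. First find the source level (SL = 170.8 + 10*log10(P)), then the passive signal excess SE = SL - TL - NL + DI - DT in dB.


Step 1: SL = 170.8 + 10*log10(55.3) = 188.23 dB
Step 2: SE = SL - TL - NL + DI - DT = 188.23 - 40 - 70 + 19 - 9 = 88.23

88.23 dB


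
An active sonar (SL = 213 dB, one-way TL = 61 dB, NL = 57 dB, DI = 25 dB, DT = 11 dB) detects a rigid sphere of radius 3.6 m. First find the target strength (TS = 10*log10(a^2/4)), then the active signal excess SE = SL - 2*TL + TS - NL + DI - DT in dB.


Step 1: TS = 10*log10(3.6^2/4) = 5.11 dB
Step 2: SE = SL - 2*TL + TS - NL + DI - DT = 213 - 2*61 + (5.11) - 57 + 25 - 11 = 53.11

53.11 dB


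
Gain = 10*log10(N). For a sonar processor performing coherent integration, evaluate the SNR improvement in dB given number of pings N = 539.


27.32 dB


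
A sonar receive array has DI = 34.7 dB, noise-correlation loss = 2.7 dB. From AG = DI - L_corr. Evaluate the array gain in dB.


32.0 dB


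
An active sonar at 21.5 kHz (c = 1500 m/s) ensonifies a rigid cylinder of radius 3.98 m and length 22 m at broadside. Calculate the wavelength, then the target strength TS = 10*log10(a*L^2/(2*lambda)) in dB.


Step 1: lambda = c/f = 1500/21500 = 0.06977 m
Step 2: TS = 10*log10(a*L^2/(2*lambda)) = 10*log10(3.98*22^2/(2*0.06977)) = 41.4

41.4 dB


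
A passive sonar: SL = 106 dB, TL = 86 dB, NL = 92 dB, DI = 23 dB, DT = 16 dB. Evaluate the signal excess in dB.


SE = SL - TL - NL + DI - DT = 106 - 86 - 92 + 23 - 16 = -65

-65 dB


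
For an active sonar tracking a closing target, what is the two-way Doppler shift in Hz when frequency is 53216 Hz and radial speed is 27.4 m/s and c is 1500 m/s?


1944.16 Hz


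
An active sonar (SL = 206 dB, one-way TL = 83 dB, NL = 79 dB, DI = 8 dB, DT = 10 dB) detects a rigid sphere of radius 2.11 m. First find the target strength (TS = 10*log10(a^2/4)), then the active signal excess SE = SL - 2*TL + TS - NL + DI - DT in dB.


Step 1: TS = 10*log10(2.11^2/4) = 0.47 dB
Step 2: SE = SL - 2*TL + TS - NL + DI - DT = 206 - 2*83 + (0.47) - 79 + 8 - 10 = -40.53

-40.53 dB


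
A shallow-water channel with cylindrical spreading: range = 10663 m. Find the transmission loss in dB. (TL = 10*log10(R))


TL = 10*log10(10663) = 40.28

40.28 dB


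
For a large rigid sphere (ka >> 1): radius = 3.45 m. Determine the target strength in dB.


TS = 10*log10(3.45^2 / 4) = 10*log10(2.975625) = 4.74

4.74 dB


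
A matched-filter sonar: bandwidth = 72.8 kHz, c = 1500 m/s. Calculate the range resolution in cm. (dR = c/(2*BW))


dR = c/(2*BW) = 1500 / (2 * 72.8e3) = 0.0103 m = 1.03 cm

1.03 cm


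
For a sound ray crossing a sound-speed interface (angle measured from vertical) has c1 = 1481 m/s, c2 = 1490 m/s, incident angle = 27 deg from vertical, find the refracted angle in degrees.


sin(theta2) = (c2/c1)*sin(theta1) = (1490/1481)*sin(27 deg) = 0.45675
theta2 = arcsin(0.45675) = 27.18

27.18 deg


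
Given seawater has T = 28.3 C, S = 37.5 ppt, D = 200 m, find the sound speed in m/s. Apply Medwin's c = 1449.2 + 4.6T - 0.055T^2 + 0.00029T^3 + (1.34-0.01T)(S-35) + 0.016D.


1547.75 m/s


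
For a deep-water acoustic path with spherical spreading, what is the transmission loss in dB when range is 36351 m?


TL = 20*log10(36351) = 91.21

91.21 dB


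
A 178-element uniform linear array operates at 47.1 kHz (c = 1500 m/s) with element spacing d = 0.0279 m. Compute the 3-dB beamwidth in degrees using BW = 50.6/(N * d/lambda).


0.32 deg


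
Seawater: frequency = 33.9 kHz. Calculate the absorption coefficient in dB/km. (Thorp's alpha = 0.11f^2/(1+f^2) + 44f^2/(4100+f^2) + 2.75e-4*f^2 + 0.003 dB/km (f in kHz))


10.062 dB/km


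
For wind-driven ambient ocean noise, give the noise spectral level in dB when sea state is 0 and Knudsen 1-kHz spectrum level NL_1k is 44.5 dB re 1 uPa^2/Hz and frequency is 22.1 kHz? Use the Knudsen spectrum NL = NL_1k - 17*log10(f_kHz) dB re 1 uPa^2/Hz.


NL = NL_1k - 17*log10(f_kHz) = 44.5 - 17*log10(22.1) = 44.5 - (22.85) = 21.65

21.65 dB


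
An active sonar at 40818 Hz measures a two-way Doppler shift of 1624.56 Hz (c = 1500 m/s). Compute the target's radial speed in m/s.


From fd = 2*f*v/c, v = c*fd/(2*f) = 1500 * 1624.56 / (2*40818) = 29.85

29.85 m/s


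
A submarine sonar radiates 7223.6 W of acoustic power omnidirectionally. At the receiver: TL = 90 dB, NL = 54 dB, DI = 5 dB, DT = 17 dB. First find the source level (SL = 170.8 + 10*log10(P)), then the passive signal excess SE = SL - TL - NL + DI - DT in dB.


Step 1: SL = 170.8 + 10*log10(7223.6) = 209.39 dB
Step 2: SE = SL - TL - NL + DI - DT = 209.39 - 90 - 54 + 5 - 17 = 53.39

53.39 dB


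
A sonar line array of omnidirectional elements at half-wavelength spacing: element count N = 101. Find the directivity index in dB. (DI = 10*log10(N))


DI = 10*log10(101) = 20.04

20.04 dB


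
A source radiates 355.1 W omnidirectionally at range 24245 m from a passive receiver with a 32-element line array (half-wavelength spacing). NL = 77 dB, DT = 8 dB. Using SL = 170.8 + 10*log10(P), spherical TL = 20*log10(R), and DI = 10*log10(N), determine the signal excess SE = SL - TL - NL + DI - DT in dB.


Step 1: SL = 170.8 + 10*log10(355.1) = 196.3 dB
Step 2: TL = 20*log10(24245) = 87.69 dB
Step 3: DI = 10*log10(32) = 15.05 dB
Step 4: SE = SL - TL - NL + DI - DT = 196.3 - 87.69 - 77 + 15.05 - 8 = 38.66

38.66 dB


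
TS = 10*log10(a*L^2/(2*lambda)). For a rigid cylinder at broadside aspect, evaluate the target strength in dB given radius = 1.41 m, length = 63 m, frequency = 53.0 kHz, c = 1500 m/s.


lambda = 1500/53000 = 0.0283 m
TS = 10*log10(1.41*63^2/(2*0.0283)) = 49.95

49.95 dB


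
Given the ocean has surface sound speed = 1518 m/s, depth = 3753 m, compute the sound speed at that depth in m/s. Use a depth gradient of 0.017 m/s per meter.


c = 1518 + 0.017 * 3753 = 1581.801

1581.801 m/s


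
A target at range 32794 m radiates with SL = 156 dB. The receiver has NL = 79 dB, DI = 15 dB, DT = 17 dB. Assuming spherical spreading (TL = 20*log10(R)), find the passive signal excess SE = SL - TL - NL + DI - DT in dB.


-15.32 dB


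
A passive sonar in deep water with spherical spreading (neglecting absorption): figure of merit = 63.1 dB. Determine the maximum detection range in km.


1.43 km


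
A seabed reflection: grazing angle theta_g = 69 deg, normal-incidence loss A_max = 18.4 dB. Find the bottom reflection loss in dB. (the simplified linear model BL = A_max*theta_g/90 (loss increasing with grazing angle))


BL = A_max * theta_g / 90 = 18.4 * 69 / 90 = 14.11

14.11 dB


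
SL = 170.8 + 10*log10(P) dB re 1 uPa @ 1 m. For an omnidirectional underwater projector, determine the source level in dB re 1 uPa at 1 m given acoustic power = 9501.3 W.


SL = 170.8 + 10*log10(9501.3) = 170.8 + 39.78 = 210.58

210.58 dB


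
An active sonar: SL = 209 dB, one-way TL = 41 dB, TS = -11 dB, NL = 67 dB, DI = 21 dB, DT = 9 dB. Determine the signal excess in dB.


61 dB


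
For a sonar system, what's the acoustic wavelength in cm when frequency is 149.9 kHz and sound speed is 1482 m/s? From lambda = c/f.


lambda = c/f = 1482 / 149900 = 0.0099 m = 0.99 cm

0.99 cm


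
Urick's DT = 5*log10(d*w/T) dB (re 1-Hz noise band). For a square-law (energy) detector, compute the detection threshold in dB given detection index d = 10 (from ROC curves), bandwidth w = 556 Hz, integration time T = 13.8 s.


DT = 5*log10(d*w/T) = 5*log10(10 * 556 / 13.8) = 5*log10(402.9) = 13.03

13.03 dB


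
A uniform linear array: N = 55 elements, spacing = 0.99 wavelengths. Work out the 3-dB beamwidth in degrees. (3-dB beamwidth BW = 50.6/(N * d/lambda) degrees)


BW = 50.6 / (55 * 0.99) = 50.6 / 54.45 = 0.93

0.93 deg


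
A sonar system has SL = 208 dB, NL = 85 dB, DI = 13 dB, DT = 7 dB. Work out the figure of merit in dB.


FOM = SL - NL + DI - DT = 208 - 85 + 13 - 7 = 129

129 dB


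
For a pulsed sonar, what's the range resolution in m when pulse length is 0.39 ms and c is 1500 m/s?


dR = c*tau/2 = 1500 * 0.39e-3 / 2 = 0.2925

0.2925 m


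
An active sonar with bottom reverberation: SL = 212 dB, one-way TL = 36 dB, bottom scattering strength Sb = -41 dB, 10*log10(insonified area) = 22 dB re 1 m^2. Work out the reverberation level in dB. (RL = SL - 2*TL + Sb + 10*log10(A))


RL = SL - 2*TL + Sb + 10*log10(A) = 212 - 2*36 + (-41) + 22 = 121

121 dB


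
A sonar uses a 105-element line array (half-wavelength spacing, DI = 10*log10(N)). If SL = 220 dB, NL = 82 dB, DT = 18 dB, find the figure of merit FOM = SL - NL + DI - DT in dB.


Step 1: DI = 10*log10(105) = 20.21 dB
Step 2: FOM = SL - NL + DI - DT = 220 - 82 + 20.21 - 18 = 140.21

140.21 dB
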